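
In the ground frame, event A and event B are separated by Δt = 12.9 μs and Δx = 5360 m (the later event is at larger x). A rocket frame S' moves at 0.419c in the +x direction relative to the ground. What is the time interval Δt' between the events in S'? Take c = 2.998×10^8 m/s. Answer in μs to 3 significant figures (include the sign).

Δt' ≈ 5.96 μs

γ = 1/√(1 − 0.419²) = 1.1013
Δt' = γ(Δt − vΔx/c²) = 1.1013 × (12.9 μs − 0.419×5360 m / (2.998×10^8 m/s))
= 1.1013 × (5.4089 μs) = 5.96 μs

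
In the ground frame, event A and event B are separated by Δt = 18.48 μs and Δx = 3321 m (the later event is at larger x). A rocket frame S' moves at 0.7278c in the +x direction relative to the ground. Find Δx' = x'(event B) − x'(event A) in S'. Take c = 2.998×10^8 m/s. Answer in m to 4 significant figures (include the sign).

Δx' ≈ -1037 m

γ = 1/√(1 − 0.7278²) = 1.45817
Δx' = γ(Δx − vΔt) = 1.45817 × (3321 m − 0.7278×(2.998×10^8 m/s)×18.48×10^-6 s)
= 1.45817 × (-711.233 m) = -1037 m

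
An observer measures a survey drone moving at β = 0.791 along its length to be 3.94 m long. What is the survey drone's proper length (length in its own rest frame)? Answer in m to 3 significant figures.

L₀ ≈ 6.44 m

γ = 1/√(1 − 0.791²) = 1.6345
L₀ = γL = 1.6345 × 3.94 = 6.44 m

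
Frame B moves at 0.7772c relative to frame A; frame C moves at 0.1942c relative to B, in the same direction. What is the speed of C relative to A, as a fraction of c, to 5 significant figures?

Compose boost 2: (0.1942 + 0.7772)/(1 + 0.1942×0.7772) = 0.97140/1.150932 = 0.84401

u ≈ 0.84401c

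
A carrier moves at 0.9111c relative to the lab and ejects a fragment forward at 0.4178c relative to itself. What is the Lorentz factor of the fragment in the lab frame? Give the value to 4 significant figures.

γ ≈ 3.687

u_lab = (0.4178 + 0.9111)/(1 + 0.4178×0.9111) = 1.3289/1.380658 = 0.9625124
γ = 1/√(1 − 0.9625124²) = 3.687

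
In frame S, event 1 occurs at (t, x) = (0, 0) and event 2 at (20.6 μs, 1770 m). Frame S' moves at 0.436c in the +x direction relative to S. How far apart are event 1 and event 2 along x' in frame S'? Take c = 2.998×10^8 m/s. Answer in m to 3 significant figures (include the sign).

γ = 1/√(1 − 0.436²) = 1.1112
Δx' = γ(Δx − vΔt) = 1.1112 × (1770 m − 0.436×(2.998×10^8 m/s)×20.6×10^-6 s)
= 1.1112 × (-922.68 m) = -1030 m

Δx' ≈ -1030 m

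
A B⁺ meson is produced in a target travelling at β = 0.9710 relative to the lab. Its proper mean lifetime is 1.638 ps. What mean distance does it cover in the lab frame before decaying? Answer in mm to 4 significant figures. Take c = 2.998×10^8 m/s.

γ = 1/√(1 − 0.9710²) = 4.18271
Dilated lifetime: Δt = γτ₀ = 4.18271 × 1.638 ps = 6.85128 ps
d = vΔt = 0.9710c × 6.85128 ps = 2.91106×10^8 m/s × 6.85128×10^-12 s = 1.994 mm

d ≈ 1.994 mm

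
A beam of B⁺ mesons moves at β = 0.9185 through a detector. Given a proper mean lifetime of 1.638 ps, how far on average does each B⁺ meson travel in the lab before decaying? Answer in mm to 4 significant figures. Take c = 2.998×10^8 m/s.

d ≈ 1.141 mm

γ = 1/√(1 − 0.9185²) = 2.52895
Dilated lifetime: Δt = γτ₀ = 2.52895 × 1.638 ps = 4.14242 ps
d = vΔt = 0.9185c × 4.14242 ps = 2.75366×10^8 m/s × 4.14242×10^-12 s = 1.141 mm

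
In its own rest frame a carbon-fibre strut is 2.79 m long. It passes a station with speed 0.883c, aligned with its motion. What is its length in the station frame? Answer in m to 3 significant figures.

L ≈ 1.31 m

γ = 1/√(1 − 0.883²) = 2.1305
Length contraction: L = L₀/γ = 2.79/2.1305 = 1.31 m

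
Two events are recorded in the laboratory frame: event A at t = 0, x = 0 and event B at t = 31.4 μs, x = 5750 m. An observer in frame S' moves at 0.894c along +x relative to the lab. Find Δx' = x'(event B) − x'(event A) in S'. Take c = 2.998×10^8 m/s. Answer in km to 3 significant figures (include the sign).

γ = 1/√(1 − 0.894²) = 2.2318
Δx' = γ(Δx − vΔt) = 2.2318 × (5750 m − 0.894×(2.998×10^8 m/s)×31.4×10^-6 s)
= 2.2318 × (-2665.9 m) = -5.95 km

Δx' ≈ -5.95 km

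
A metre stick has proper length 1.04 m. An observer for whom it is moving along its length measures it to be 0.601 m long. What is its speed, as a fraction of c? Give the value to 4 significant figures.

β ≈ 0.8161

γ = L₀/L = 1.04/0.601 = 1.73045
β = √(1 − 1/γ²) = 0.8161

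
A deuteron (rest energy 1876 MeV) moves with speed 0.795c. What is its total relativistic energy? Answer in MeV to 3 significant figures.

E ≈ 3090 MeV

γ = 1/√(1 − 0.795²) = 1.6485
E = γm₀c² = 1.6485 × 1876 MeV = 3090 MeV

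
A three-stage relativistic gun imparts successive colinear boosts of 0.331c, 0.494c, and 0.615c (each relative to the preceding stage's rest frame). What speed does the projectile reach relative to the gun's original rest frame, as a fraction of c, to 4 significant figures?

Compose boost 2: (0.494 + 0.331)/(1 + 0.494×0.331) = 0.8250/1.16351 = 0.709059
Compose boost 3: (0.615 + 0.709059)/(1 + 0.615×0.709059) = 1.32406/1.43607 = 0.9220

u ≈ 0.9220c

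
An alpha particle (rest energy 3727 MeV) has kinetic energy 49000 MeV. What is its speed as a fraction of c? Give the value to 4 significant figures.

β ≈ 0.9975

γ = 1 + K/(m₀c²) = 1 + 49000/3727 = 14.1473
β = √(1 − 1/γ²) = 0.9975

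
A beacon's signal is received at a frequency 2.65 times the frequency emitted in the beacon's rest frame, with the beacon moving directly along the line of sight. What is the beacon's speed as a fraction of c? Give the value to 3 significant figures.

f_obs/f_src = √((1+β)/(1−β)) = 2.65  ⇒  (1+β)/(1−β) = 7.0225
β = |1 − D²|/(1 + D²) = |1 − 7.0225|/(1 + 7.0225) = 0.751

β ≈ 0.751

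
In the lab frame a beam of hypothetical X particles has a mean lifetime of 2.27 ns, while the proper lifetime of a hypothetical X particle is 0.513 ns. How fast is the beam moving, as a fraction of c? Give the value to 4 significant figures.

β ≈ 0.9741

γ = Δt/τ₀ = 2.27/0.513 = 4.42495
β = √(1 − 1/γ²) = √(1 − 1/4.42495²) = 0.9741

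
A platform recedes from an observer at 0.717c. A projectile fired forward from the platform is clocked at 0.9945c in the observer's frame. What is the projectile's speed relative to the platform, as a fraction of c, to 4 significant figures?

Inverse velocity addition: u' = (u − v)/(1 − uv/c²)
= (0.9945 − 0.717)/(1 − 0.9945×0.717) = 0.2775/0.286944 = 0.9671

u' ≈ 0.9671c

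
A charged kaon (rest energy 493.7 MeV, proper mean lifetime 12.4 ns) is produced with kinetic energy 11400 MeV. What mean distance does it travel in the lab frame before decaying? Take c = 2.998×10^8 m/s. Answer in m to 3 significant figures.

d ≈ 89.5 m

γ = 1 + K/(m₀c²) = 1 + 11400/493.7 = 24.091
β = √(1 − 1/γ²) = 0.99914
Dilated lifetime: γτ₀ = 24.091 × 12.4 ns = 298.73 ns
d = βc·γτ₀ = 0.99914 × (2.998×10^8 m/s) × 2.9873×10^-7 s = 89.5 m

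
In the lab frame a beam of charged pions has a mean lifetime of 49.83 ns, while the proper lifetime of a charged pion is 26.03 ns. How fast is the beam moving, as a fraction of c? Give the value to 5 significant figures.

β ≈ 0.85272

γ = Δt/τ₀ = 49.83/26.03 = 1.914330
β = √(1 − 1/γ²) = √(1 − 1/1.914330²) = 0.85272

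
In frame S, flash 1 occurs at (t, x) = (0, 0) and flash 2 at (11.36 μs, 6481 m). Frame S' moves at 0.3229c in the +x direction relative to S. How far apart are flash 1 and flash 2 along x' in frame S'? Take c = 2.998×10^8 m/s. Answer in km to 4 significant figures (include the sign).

Δx' ≈ 5.686 km

γ = 1/√(1 − 0.3229²) = 1.05660
Δx' = γ(Δx − vΔt) = 1.05660 × (6481 m − 0.3229×(2.998×10^8 m/s)×11.36×10^-6 s)
= 1.05660 × (5381.29 m) = 5.686 km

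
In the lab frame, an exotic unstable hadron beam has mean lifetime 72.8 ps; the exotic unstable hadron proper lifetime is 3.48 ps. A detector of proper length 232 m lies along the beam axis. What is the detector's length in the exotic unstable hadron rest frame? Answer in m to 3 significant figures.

Time dilation ⇒ γ = Δt/τ₀ = 72.8/3.48 = 20.920
Length contraction: L = L₀/γ = 232/20.920 = 11.1 m

L ≈ 11.1 m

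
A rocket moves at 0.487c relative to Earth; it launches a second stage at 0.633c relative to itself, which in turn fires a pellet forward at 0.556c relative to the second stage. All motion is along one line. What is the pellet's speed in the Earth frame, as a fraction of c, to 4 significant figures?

Compose boost 2: (0.633 + 0.487)/(1 + 0.633×0.487) = 1.120/1.30827 = 0.856092
Compose boost 3: (0.556 + 0.856092)/(1 + 0.556×0.856092) = 1.41209/1.47599 = 0.9567

u ≈ 0.9567c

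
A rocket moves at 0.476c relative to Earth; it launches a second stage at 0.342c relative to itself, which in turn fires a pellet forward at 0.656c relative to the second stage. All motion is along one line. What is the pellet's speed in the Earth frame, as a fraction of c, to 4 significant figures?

Compose boost 2: (0.342 + 0.476)/(1 + 0.342×0.476) = 0.8180/1.16279 = 0.703479
Compose boost 3: (0.656 + 0.703479)/(1 + 0.656×0.703479) = 1.35948/1.46148 = 0.9302

u ≈ 0.9302c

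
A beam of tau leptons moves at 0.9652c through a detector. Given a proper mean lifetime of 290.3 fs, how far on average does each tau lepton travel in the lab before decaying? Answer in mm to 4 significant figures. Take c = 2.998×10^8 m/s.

γ = 1/√(1 − 0.9652²) = 3.82390
Dilated lifetime: Δt = γτ₀ = 3.82390 × 290.3 fs = 1110.08 fs
d = vΔt = 0.9652c × 1110.08 fs = 2.89367×10^8 m/s × 1.11008×10^-12 s = 0.3212 mm

d ≈ 0.3212 mm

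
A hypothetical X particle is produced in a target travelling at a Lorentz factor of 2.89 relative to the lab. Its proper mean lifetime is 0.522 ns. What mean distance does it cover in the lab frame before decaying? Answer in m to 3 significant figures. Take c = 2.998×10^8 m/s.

d ≈ 0.424 m

β = √(1 − 1/γ²) = √(1 − 1/2.89²) = 0.93823
Dilated lifetime: Δt = γτ₀ = 2.89 × 0.522 ns = 1.5086 ns
d = vΔt = 0.93823c × 1.5086 ns = 2.8128×10^8 m/s × 1.5086×10^-9 s = 0.424 m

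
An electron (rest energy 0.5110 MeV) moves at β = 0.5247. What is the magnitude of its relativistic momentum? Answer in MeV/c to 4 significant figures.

γ = 1/√(1 − 0.5247²) = 1.17469
p = γβm₀c = 1.17469 × 0.5247 × 0.5110 MeV/c = 0.3150 MeV/c

p ≈ 0.3150 MeV/c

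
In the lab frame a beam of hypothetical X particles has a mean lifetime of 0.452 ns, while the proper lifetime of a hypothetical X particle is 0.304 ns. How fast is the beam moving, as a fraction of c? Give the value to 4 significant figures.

γ = Δt/τ₀ = 0.452/0.304 = 1.48684
β = √(1 − 1/γ²) = √(1 − 1/1.48684²) = 0.7400

β ≈ 0.7400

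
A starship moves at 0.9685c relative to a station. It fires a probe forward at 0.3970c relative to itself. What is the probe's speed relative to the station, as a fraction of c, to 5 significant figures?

u ≈ 0.98628c

Relativistic velocity addition: u = (u' + v)/(1 + u'v/c²)
= (0.3970 + 0.9685)/(1 + 0.3970×0.9685) = 1.3655/1.384494 = 0.98628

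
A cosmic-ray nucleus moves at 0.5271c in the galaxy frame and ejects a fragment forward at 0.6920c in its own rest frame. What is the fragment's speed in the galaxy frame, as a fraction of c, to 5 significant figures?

u ≈ 0.89328c

Compose boost 2: (0.6920 + 0.5271)/(1 + 0.6920×0.5271) = 1.2191/1.364753 = 0.89328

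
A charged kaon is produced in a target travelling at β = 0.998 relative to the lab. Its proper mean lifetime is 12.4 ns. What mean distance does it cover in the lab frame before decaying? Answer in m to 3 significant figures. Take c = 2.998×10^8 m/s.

γ = 1/√(1 − 0.998²) = 15.819
Dilated lifetime: Δt = γτ₀ = 15.819 × 12.4 ns = 196.16 ns
d = vΔt = 0.998c × 196.16 ns = 2.9920×10^8 m/s × 1.9616×10^-7 s = 58.7 m

d ≈ 58.7 m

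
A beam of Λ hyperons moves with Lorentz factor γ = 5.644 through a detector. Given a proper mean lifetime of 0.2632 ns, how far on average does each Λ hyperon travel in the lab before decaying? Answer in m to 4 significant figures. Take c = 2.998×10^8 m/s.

d ≈ 0.4383 m

β = √(1 − 1/γ²) = √(1 − 1/5.644²) = 0.984179
Dilated lifetime: Δt = γτ₀ = 5.644 × 0.2632 ns = 1.48550 ns
d = vΔt = 0.984179c × 1.48550 ns = 2.95057×10^8 m/s × 1.48550×10^-9 s = 0.4383 m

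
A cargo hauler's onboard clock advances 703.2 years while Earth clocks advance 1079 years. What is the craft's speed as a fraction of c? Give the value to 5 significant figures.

β ≈ 0.75846

γ = Δt/τ₀ = 1079/703.2 = 1.534414
β = √(1 − 1/γ²) = √(1 − 1/1.534414²) = 0.75846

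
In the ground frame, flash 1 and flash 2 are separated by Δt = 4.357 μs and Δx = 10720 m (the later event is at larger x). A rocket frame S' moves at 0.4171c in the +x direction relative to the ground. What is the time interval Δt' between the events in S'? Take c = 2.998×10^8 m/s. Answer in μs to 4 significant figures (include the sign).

γ = 1/√(1 − 0.4171²) = 1.10028
Δt' = γ(Δt − vΔx/c²) = 1.10028 × (4.357 μs − 0.4171×10720 m / (2.998×10^8 m/s))
= 1.10028 × (-10.5573 μs) = -11.62 μs

Δt' ≈ -11.62 μs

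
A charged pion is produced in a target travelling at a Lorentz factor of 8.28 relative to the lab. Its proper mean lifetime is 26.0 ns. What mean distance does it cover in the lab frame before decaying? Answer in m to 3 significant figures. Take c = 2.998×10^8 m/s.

β = √(1 − 1/γ²) = √(1 − 1/8.28²) = 0.99268
Dilated lifetime: Δt = γτ₀ = 8.28 × 26.0 ns = 215.28 ns
d = vΔt = 0.99268c × 215.28 ns = 2.9761×10^8 m/s × 2.1528×10^-7 s = 64.1 m

d ≈ 64.1 m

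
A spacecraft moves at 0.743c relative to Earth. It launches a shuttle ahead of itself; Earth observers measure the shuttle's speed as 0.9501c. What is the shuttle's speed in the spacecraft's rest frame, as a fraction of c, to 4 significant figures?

u' ≈ 0.7042c

Inverse velocity addition: u' = (u − v)/(1 − uv/c²)
= (0.9501 − 0.743)/(1 − 0.9501×0.743) = 0.2071/0.294076 = 0.7042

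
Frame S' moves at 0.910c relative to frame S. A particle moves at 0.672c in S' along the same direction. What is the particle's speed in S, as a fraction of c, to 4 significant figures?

Relativistic velocity addition: u = (u' + v)/(1 + u'v/c²)
= (0.672 + 0.910)/(1 + 0.672×0.910) = 1.582/1.61152 = 0.9817

u ≈ 0.9817c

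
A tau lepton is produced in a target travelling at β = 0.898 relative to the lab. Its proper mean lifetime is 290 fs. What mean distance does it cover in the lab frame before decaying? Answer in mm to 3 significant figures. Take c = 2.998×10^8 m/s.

γ = 1/√(1 − 0.898²) = 2.2728
Dilated lifetime: Δt = γτ₀ = 2.2728 × 290 fs = 659.10 fs
d = vΔt = 0.898c × 659.10 fs = 2.6922×10^8 m/s × 6.5910×10^-13 s = 0.177 mm

d ≈ 0.177 mm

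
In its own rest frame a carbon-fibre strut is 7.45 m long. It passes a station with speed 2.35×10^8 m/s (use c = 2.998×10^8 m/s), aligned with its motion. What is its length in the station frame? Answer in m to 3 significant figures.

L ≈ 4.63 m

β = v/c = 2.35×10^8 / 2.998×10^8 = 0.78386
γ = 1/√(1 − 0.78386²) = 1.6105
Length contraction: L = L₀/γ = 7.45/1.6105 = 4.63 m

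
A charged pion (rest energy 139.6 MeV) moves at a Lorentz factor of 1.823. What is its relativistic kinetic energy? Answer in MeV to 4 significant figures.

K ≈ 114.9 MeV

γ = 1.823 (given)
K = (γ − 1)m₀c² = (1.823 − 1) × 139.6 MeV = 0.823000 × 139.6 MeV = 114.9 MeV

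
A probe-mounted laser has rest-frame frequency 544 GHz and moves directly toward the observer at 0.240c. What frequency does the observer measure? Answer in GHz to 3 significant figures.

Relativistic Doppler: f_obs = f_src √((1+β)/(1−β))
= 544 × √(1.2400/0.76000) = 544 × 1.2773 = 695 GHz

f_obs ≈ 695 GHz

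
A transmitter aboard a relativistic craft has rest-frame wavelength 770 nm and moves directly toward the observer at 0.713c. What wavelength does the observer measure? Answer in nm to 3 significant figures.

λ_obs ≈ 315 nm

Relativistic Doppler: λ_obs = λ_src √((1−β)/(1+β))
= 770 × √(0.28700/1.7130) = 770 × 0.40932 = 315 nm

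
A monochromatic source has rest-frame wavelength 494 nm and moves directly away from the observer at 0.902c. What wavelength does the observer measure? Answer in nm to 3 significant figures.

λ_obs ≈ 2180 nm

Relativistic Doppler: λ_obs = λ_src √((1+β)/(1−β))
= 494 × √(1.9020/0.098000) = 494 × 4.4055 = 2180 nm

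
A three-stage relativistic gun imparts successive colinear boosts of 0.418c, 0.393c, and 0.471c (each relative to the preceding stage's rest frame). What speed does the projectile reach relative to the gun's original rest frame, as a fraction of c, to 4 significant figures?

u ≈ 0.8791c

Compose boost 2: (0.393 + 0.418)/(1 + 0.393×0.418) = 0.8110/1.16427 = 0.696571
Compose boost 3: (0.471 + 0.696571)/(1 + 0.471×0.696571) = 1.16757/1.32809 = 0.8791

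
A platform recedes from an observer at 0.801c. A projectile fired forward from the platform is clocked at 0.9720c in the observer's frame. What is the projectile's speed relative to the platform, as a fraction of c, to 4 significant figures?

u' ≈ 0.7723c

Inverse velocity addition: u' = (u − v)/(1 − uv/c²)
= (0.9720 − 0.801)/(1 − 0.9720×0.801) = 0.1710/0.221428 = 0.7723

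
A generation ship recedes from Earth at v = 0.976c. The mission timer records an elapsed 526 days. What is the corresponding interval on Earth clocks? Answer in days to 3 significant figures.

Δt ≈ 2420 days

γ = 1/√(1 − 0.976²) = 4.5920
Time dilation: Δt = γτ₀ = 4.5920 × 526 days = 2420 days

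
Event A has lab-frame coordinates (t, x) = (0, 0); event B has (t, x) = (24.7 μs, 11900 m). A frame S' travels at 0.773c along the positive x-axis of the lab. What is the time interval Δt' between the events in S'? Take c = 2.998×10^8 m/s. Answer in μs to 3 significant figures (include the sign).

Δt' ≈ -9.43 μs

γ = 1/√(1 − 0.773²) = 1.5763
Δt' = γ(Δt − vΔx/c²) = 1.5763 × (24.7 μs − 0.773×11900 m / (2.998×10^8 m/s))
= 1.5763 × (-5.9828 μs) = -9.43 μs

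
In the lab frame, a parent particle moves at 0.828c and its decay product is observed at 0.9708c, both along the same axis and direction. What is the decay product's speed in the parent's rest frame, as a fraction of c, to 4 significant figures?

Inverse velocity addition: u' = (u − v)/(1 − uv/c²)
= (0.9708 − 0.828)/(1 − 0.9708×0.828) = 0.1428/0.196178 = 0.7279

u' ≈ 0.7279c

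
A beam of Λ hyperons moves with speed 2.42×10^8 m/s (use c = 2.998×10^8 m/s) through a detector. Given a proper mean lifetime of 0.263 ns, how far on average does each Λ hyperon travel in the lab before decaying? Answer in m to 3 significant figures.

β = v/c = 2.42×10^8 / 2.998×10^8 = 0.80720
γ = 1/√(1 − 0.80720²) = 1.6941
Dilated lifetime: Δt = γτ₀ = 1.6941 × 0.263 ns = 0.44556 ns
d = vΔt = 0.80720c × 0.44556 ns = 2.4200×10^8 m/s × 4.4556×10^-10 s = 0.108 m

d ≈ 0.108 m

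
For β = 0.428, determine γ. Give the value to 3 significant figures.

γ ≈ 1.11

γ = 1/√(1 − β²) = 1/√(1 − 0.428²) = 1/√(0.81682) = 1.11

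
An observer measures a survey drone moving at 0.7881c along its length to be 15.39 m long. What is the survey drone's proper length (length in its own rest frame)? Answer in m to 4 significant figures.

γ = 1/√(1 − 0.7881²) = 1.62457
L₀ = γL = 1.62457 × 15.39 = 25.00 m

L₀ ≈ 25.00 m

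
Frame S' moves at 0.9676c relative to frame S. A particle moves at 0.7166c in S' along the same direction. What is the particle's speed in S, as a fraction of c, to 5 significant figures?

Relativistic velocity addition: u = (u' + v)/(1 + u'v/c²)
= (0.7166 + 0.9676)/(1 + 0.7166×0.9676) = 1.6842/1.693382 = 0.99458

u ≈ 0.99458c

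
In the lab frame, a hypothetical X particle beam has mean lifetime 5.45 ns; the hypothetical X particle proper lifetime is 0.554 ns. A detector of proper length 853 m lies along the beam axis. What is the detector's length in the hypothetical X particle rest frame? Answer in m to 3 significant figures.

L ≈ 86.7 m

Time dilation ⇒ γ = Δt/τ₀ = 5.45/0.554 = 9.8375
Length contraction: L = L₀/γ = 853/9.8375 = 86.7 m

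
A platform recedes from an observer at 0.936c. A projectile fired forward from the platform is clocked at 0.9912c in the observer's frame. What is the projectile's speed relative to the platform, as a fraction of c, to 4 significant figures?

u' ≈ 0.7642c

Inverse velocity addition: u' = (u − v)/(1 − uv/c²)
= (0.9912 − 0.936)/(1 − 0.9912×0.936) = 0.05520/0.0722368 = 0.7642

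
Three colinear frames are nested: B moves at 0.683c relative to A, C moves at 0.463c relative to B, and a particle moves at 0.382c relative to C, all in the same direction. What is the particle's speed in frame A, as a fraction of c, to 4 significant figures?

u ≈ 0.9400c

Compose boost 2: (0.463 + 0.683)/(1 + 0.463×0.683) = 1.146/1.31623 = 0.870669
Compose boost 3: (0.382 + 0.870669)/(1 + 0.382×0.870669) = 1.25267/1.33260 = 0.9400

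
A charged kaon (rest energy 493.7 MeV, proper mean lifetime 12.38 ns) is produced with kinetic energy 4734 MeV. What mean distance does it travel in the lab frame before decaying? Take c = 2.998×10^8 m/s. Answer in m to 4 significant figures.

d ≈ 39.13 m

γ = 1 + K/(m₀c²) = 1 + 4734/493.7 = 10.5888
β = √(1 − 1/γ²) = 0.995531
Dilated lifetime: γτ₀ = 10.5888 × 12.38 ns = 131.090 ns
d = βc·γτ₀ = 0.995531 × (2.998×10^8 m/s) × 1.31090×10^-7 s = 39.13 m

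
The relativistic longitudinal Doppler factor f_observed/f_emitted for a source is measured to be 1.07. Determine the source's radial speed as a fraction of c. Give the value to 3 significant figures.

β ≈ 0.0676

f_obs/f_src = √((1+β)/(1−β)) = 1.07  ⇒  (1+β)/(1−β) = 1.1449
β = |1 − D²|/(1 + D²) = |1 − 1.1449|/(1 + 1.1449) = 0.0676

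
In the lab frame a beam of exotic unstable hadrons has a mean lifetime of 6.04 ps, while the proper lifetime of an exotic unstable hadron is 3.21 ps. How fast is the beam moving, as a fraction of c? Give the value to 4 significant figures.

β ≈ 0.8471

γ = Δt/τ₀ = 6.04/3.21 = 1.88162
β = √(1 − 1/γ²) = √(1 − 1/1.88162²) = 0.8471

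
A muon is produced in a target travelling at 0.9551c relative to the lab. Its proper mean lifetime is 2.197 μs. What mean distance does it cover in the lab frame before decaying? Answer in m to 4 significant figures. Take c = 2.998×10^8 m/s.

γ = 1/√(1 − 0.9551²) = 3.37514
Dilated lifetime: Δt = γτ₀ = 3.37514 × 2.197 μs = 7.41519 μs
d = vΔt = 0.9551c × 7.41519 μs = 2.86339×10^8 m/s × 7.41519×10^-6 s = 2123 m

d ≈ 2123 m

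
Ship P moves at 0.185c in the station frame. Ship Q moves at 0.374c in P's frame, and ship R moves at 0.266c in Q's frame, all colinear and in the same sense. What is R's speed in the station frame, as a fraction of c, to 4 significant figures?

Compose boost 2: (0.374 + 0.185)/(1 + 0.374×0.185) = 0.5590/1.06919 = 0.522826
Compose boost 3: (0.266 + 0.522826)/(1 + 0.266×0.522826) = 0.788826/1.13907 = 0.6925

u ≈ 0.6925c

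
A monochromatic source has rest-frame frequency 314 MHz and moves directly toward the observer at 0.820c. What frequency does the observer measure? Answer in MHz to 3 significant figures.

f_obs ≈ 998 MHz

Relativistic Doppler: f_obs = f_src √((1+β)/(1−β))
= 314 × √(1.8200/0.18000) = 314 × 3.1798 = 998 MHz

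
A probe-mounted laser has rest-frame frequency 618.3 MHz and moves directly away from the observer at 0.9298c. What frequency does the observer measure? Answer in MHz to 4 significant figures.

Relativistic Doppler: f_obs = f_src √((1−β)/(1+β))
= 618.3 × √(0.0702000/1.92980) = 618.3 × 0.190727 = 117.9 MHz

f_obs ≈ 117.9 MHz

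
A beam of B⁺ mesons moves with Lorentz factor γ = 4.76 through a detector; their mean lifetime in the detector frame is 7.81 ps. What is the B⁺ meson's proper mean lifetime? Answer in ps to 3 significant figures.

γ = 4.76 (given)
Proper time: τ₀ = Δt/γ = 7.81/4.76 = 1.64 ps

τ₀ ≈ 1.64 ps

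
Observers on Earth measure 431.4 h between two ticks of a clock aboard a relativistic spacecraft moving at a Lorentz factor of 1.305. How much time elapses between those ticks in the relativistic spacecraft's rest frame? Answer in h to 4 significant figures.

τ₀ ≈ 330.6 h

γ = 1.305 (given)
Proper time: τ₀ = Δt/γ = 431.4/1.305 = 330.6 h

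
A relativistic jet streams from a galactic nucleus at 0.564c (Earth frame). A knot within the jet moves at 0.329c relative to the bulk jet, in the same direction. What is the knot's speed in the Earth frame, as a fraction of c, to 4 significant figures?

u ≈ 0.7532c

Relativistic velocity addition: u = (u' + v)/(1 + u'v/c²)
= (0.329 + 0.564)/(1 + 0.329×0.564) = 0.8930/1.18556 = 0.7532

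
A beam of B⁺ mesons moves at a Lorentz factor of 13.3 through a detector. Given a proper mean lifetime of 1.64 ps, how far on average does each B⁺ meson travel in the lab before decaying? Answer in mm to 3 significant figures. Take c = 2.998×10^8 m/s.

β = √(1 − 1/γ²) = √(1 − 1/13.3²) = 0.99717
Dilated lifetime: Δt = γτ₀ = 13.3 × 1.64 ps = 21.812 ps
d = vΔt = 0.99717c × 21.812 ps = 2.9895×10^8 m/s × 2.1812×10^-11 s = 6.52 mm

d ≈ 6.52 mm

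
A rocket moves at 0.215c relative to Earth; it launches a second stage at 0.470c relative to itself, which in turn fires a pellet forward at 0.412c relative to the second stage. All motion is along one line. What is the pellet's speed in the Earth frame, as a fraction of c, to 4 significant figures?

Compose boost 2: (0.470 + 0.215)/(1 + 0.470×0.215) = 0.6850/1.10105 = 0.622133
Compose boost 3: (0.412 + 0.622133)/(1 + 0.412×0.622133) = 1.03413/1.25632 = 0.8231

u ≈ 0.8231c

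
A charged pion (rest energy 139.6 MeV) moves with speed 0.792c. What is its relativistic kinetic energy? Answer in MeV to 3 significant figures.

K ≈ 89.1 MeV

γ = 1/√(1 − 0.792²) = 1.6379
K = (γ − 1)m₀c² = (1.6379 − 1) × 139.6 MeV = 0.63795 × 139.6 MeV = 89.1 MeV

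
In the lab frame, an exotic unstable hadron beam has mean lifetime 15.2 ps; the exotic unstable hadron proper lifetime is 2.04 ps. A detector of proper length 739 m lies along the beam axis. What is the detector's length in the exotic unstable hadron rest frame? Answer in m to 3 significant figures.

L ≈ 99.2 m

Time dilation ⇒ γ = Δt/τ₀ = 15.2/2.04 = 7.4510
Length contraction: L = L₀/γ = 739/7.4510 = 99.2 m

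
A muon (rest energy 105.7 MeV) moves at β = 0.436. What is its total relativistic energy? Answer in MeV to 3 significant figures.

E ≈ 117 MeV

γ = 1/√(1 − 0.436²) = 1.1112
E = γm₀c² = 1.1112 × 105.7 MeV = 117 MeV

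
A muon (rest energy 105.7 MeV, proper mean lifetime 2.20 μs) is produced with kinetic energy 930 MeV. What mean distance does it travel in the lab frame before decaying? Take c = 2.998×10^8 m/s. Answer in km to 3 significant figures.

γ = 1 + K/(m₀c²) = 1 + 930/105.7 = 9.7985
β = √(1 − 1/γ²) = 0.99478
Dilated lifetime: γτ₀ = 9.7985 × 2.20 μs = 21.557 μs
d = βc·γτ₀ = 0.99478 × (2.998×10^8 m/s) × 2.1557×10^-5 s = 6.43 km

d ≈ 6.43 km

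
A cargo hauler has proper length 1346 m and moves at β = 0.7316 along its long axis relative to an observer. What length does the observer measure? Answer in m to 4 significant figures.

L ≈ 917.6 m

γ = 1/√(1 − 0.7316²) = 1.46685
Length contraction: L = L₀/γ = 1346/1.46685 = 917.6 m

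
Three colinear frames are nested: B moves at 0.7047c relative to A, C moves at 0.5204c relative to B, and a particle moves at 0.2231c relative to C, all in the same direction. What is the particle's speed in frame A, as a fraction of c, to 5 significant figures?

u ≈ 0.93291c

Compose boost 2: (0.5204 + 0.7047)/(1 + 0.5204×0.7047) = 1.2251/1.366726 = 0.8963758
Compose boost 3: (0.2231 + 0.8963758)/(1 + 0.2231×0.8963758) = 1.119476/1.199981 = 0.93291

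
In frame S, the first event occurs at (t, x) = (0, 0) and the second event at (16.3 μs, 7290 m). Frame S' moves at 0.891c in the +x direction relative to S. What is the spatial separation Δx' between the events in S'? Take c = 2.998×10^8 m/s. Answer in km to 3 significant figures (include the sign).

Δx' ≈ 6.47 km

γ = 1/√(1 − 0.891²) = 2.2026
Δx' = γ(Δx − vΔt) = 2.2026 × (7290 m − 0.891×(2.998×10^8 m/s)×16.3×10^-6 s)
= 2.2026 × (2935.9 m) = 6.47 km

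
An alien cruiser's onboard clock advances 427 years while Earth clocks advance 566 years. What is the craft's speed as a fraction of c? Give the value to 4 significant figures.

β ≈ 0.6564

γ = Δt/τ₀ = 566/427 = 1.32553
β = √(1 − 1/γ²) = √(1 − 1/1.32553²) = 0.6564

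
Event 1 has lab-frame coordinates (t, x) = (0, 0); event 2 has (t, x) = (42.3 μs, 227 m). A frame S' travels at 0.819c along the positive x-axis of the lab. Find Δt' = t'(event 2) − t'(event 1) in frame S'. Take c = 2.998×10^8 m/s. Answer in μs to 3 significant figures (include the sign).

Δt' ≈ 72.6 μs

γ = 1/√(1 − 0.819²) = 1.7428
Δt' = γ(Δt − vΔx/c²) = 1.7428 × (42.3 μs − 0.819×227 m / (2.998×10^8 m/s))
= 1.7428 × (41.680 μs) = 72.6 μs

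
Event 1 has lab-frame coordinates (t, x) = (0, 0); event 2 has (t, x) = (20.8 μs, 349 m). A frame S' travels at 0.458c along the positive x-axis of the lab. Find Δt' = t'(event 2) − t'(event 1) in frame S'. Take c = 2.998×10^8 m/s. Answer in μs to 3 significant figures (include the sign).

Δt' ≈ 22.8 μs

γ = 1/√(1 − 0.458²) = 1.1249
Δt' = γ(Δt − vΔx/c²) = 1.1249 × (20.8 μs − 0.458×349 m / (2.998×10^8 m/s))
= 1.1249 × (20.267 μs) = 22.8 μs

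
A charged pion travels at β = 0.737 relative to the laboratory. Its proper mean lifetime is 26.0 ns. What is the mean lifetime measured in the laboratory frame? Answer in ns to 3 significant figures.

γ = 1/√(1 − 0.737²) = 1.4795
Time dilation: Δt = γτ₀ = 1.4795 × 26.0 ns = 38.5 ns

Δt ≈ 38.5 ns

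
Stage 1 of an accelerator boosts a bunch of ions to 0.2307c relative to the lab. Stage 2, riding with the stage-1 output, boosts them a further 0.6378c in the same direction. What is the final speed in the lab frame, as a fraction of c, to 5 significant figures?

u ≈ 0.75710c

Compose boost 2: (0.6378 + 0.2307)/(1 + 0.6378×0.2307) = 0.86850/1.147140 = 0.75710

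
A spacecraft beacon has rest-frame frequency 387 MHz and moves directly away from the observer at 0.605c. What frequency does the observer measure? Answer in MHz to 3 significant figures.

f_obs ≈ 192 MHz

Relativistic Doppler: f_obs = f_src √((1−β)/(1+β))
= 387 × √(0.39500/1.6050) = 387 × 0.49609 = 192 MHz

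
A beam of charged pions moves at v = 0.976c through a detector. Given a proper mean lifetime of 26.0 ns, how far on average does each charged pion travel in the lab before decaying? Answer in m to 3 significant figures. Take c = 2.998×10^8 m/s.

d ≈ 34.9 m

γ = 1/√(1 − 0.976²) = 4.5920
Dilated lifetime: Δt = γτ₀ = 4.5920 × 26.0 ns = 119.39 ns
d = vΔt = 0.976c × 119.39 ns = 2.9260×10^8 m/s × 1.1939×10^-7 s = 34.9 m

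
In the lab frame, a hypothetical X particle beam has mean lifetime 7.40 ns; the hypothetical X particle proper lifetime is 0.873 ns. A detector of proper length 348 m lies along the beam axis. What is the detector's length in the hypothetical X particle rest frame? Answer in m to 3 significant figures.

Time dilation ⇒ γ = Δt/τ₀ = 7.40/0.873 = 8.4765
Length contraction: L = L₀/γ = 348/8.4765 = 41.1 m

L ≈ 41.1 m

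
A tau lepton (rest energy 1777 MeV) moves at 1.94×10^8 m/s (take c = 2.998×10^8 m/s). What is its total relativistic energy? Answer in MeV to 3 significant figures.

β = v/c = 1.94×10^8 / 2.998×10^8 = 0.64710
γ = 1/√(1 − 0.64710²) = 1.3116
E = γm₀c² = 1.3116 × 1777 MeV = 2330 MeV

E ≈ 2330 MeV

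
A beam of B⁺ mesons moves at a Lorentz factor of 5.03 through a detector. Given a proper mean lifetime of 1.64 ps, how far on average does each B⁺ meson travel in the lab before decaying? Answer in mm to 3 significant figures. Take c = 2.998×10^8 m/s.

d ≈ 2.42 mm

β = √(1 − 1/γ²) = √(1 − 1/5.03²) = 0.98004
Dilated lifetime: Δt = γτ₀ = 5.03 × 1.64 ps = 8.2492 ps
d = vΔt = 0.98004c × 8.2492 ps = 2.9382×10^8 m/s × 8.2492×10^-12 s = 2.42 mm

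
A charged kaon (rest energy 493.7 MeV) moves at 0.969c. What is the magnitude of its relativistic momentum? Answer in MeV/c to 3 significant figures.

p ≈ 1940 MeV/c

γ = 1/√(1 − 0.969²) = 4.0476
p = γβm₀c = 4.0476 × 0.969 × 493.7 MeV/c = 1940 MeV/c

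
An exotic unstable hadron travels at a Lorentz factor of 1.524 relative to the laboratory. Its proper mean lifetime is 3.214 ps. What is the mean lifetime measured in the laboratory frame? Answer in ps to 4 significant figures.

γ = 1.524 (given)
Time dilation: Δt = γτ₀ = 1.524 × 3.214 ps = 4.898 ps

Δt ≈ 4.898 ps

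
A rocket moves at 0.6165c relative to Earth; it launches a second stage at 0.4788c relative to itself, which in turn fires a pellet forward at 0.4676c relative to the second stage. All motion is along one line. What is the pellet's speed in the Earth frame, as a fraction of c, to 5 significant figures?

Compose boost 2: (0.4788 + 0.6165)/(1 + 0.4788×0.6165) = 1.0953/1.295180 = 0.8456738
Compose boost 3: (0.4676 + 0.8456738)/(1 + 0.4676×0.8456738) = 1.313274/1.395437 = 0.94112

u ≈ 0.94112c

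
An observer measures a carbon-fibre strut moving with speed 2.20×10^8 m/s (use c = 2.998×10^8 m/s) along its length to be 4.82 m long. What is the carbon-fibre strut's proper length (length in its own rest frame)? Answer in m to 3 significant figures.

L₀ ≈ 7.10 m

β = v/c = 2.20×10^8 / 2.998×10^8 = 0.73382
γ = 1/√(1 − 0.73382²) = 1.4720
L₀ = γL = 1.4720 × 4.82 = 7.10 m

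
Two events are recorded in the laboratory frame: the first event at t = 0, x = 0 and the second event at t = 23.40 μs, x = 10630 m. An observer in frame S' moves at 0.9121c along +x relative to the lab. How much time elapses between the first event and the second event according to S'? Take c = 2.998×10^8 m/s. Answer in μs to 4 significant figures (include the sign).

Δt' ≈ -21.81 μs

γ = 1/√(1 − 0.9121²) = 2.43922
Δt' = γ(Δt − vΔx/c²) = 2.43922 × (23.40 μs − 0.9121×10630 m / (2.998×10^8 m/s))
= 2.43922 × (-8.94030 μs) = -21.81 μs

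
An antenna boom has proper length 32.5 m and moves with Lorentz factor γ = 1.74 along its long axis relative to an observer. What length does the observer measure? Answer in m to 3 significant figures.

γ = 1.74 (given)
Length contraction: L = L₀/γ = 32.5/1.74 = 18.7 m

L ≈ 18.7 m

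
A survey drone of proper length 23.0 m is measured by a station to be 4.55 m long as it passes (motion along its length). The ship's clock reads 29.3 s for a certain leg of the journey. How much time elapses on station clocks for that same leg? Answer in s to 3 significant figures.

Length contraction ⇒ γ = L₀/L = 23.0/4.55 = 5.0549
Time dilation: Δt = γτ₀ = 5.0549 × 29.3 s = 148 s

Δt ≈ 148 s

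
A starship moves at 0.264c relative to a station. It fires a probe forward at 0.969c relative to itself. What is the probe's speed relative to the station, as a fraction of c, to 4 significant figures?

Relativistic velocity addition: u = (u' + v)/(1 + u'v/c²)
= (0.969 + 0.264)/(1 + 0.969×0.264) = 1.233/1.25582 = 0.9818

u ≈ 0.9818c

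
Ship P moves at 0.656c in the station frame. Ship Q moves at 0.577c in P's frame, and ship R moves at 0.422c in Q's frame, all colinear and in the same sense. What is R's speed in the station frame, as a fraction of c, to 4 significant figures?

Compose boost 2: (0.577 + 0.656)/(1 + 0.577×0.656) = 1.233/1.37851 = 0.894443
Compose boost 3: (0.422 + 0.894443)/(1 + 0.422×0.894443) = 1.31644/1.37745 = 0.9557

u ≈ 0.9557c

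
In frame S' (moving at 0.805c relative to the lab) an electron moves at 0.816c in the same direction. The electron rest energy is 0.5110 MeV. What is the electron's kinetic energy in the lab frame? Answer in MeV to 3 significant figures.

u_lab = (0.816 + 0.805)/(1 + 0.816×0.805) = 0.978345
γ = 1/√(1 − 0.978345²) = 4.8313
K = (γ − 1)m₀c² = (4.8313 − 1) × 0.5110 = 3.8313 × 0.5110 = 1.96 MeV

K ≈ 1.96 MeV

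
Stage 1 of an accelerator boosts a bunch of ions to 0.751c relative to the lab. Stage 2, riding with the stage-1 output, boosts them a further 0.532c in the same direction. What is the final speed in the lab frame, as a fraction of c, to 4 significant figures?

u ≈ 0.9167c

Compose boost 2: (0.532 + 0.751)/(1 + 0.532×0.751) = 1.283/1.39953 = 0.9167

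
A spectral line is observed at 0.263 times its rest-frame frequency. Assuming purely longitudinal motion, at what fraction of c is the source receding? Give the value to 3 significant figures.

β ≈ 0.871

f_obs/f_src = √((1−β)/(1+β)) = 0.263  ⇒  (1−β)/(1+β) = 0.069169
β = |1 − D²|/(1 + D²) = |1 − 0.069169|/(1 + 0.069169) = 0.871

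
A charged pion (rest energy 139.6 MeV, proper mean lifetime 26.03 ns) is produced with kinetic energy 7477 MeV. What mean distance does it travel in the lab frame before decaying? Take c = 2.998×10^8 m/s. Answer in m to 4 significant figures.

d ≈ 425.7 m

γ = 1 + K/(m₀c²) = 1 + 7477/139.6 = 54.5602
β = √(1 − 1/γ²) = 0.999832
Dilated lifetime: γτ₀ = 54.5602 × 26.03 ns = 1420.20 ns
d = βc·γτ₀ = 0.999832 × (2.998×10^8 m/s) × 1.42020×10^-6 s = 425.7 m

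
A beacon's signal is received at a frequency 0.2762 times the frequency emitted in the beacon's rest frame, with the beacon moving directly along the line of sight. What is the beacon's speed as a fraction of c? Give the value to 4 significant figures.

f_obs/f_src = √((1−β)/(1+β)) = 0.2762  ⇒  (1−β)/(1+β) = 0.0762864
β = |1 − D²|/(1 + D²) = |1 − 0.0762864|/(1 + 0.0762864) = 0.8582

β ≈ 0.8582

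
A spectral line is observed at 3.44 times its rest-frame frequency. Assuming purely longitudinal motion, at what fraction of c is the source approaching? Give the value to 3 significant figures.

f_obs/f_src = √((1+β)/(1−β)) = 3.44  ⇒  (1+β)/(1−β) = 11.834
β = |1 − D²|/(1 + D²) = |1 − 11.834|/(1 + 11.834) = 0.844

β ≈ 0.844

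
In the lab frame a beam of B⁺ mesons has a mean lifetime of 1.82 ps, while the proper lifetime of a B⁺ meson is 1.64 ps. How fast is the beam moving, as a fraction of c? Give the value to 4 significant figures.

γ = Δt/τ₀ = 1.82/1.64 = 1.10976
β = √(1 − 1/γ²) = √(1 − 1/1.10976²) = 0.4336

β ≈ 0.4336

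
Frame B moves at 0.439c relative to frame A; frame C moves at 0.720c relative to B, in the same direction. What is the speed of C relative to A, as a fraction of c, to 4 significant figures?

Compose boost 2: (0.720 + 0.439)/(1 + 0.720×0.439) = 1.159/1.31608 = 0.8806

u ≈ 0.8806c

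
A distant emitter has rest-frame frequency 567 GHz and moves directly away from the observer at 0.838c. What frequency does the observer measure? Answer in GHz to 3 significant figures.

f_obs ≈ 168 GHz

Relativistic Doppler: f_obs = f_src √((1−β)/(1+β))
= 567 × √(0.16200/1.8380) = 567 × 0.29688 = 168 GHz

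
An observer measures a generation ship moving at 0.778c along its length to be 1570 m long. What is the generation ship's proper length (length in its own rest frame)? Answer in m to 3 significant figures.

γ = 1/√(1 − 0.778²) = 1.5917
L₀ = γL = 1.5917 × 1570 = 2500 m

L₀ ≈ 2500 m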